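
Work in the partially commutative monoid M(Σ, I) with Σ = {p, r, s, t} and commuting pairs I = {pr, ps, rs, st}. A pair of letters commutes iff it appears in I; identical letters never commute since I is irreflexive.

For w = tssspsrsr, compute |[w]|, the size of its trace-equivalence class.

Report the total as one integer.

piece 0:t — minimal
piece 1:s — minimal
piece 2:s rests on {1:s}
piece 3:s rests on {2:s}
piece 4:p rests on {0:t}
piece 5:s rests on {3:s}
piece 6:r rests on {0:t}
piece 7:s rests on {5:s}
piece 8:r rests on {6:r}
minimal pieces: {0:t, 1:s}
ways to finish when only these pieces remain (= sum over removing one remaining piece with nothing left below it):
  1 left: {4}→1  {7}→1  {8}→1
  2 left: {4,7}→2  {4,8}→2  {5,7}→1  {6,8}→1  {7,8}→2
  3 left: {3,5,7}→1  {4,5,7}→3  {4,6,8}→3  {4,7,8}→6  {5,7,8}→3  {6,7,8}→3
  4 left: {0,4,6,8}→3  {2,3,5,7}→1  {3,4,5,7}→4  {3,5,7,8}→4  {4,5,7,8}→12  {4,6,7,8}→12  {5,6,7,8}→6
  5 left: {0,4,6,7,8}→15  {1,2,3,5,7}→1  {2,3,4,5,7}→5  {2,3,5,7,8}→5  {3,4,5,7,8}→20  {3,5,6,7,8}→10  {4,5,6,7,8}→30
  6 left: {0,4,5,6,7,8}→45  {1,2,3,4,5,7}→6  {1,2,3,5,7,8}→6  {2,3,4,5,7,8}→30  {2,3,5,6,7,8}→15  {3,4,5,6,7,8}→60
  7 left: {0,3,4,5,6,7,8}→105  {1,2,3,4,5,7,8}→42  {1,2,3,5,6,7,8}→21  {2,3,4,5,6,7,8}→105
  placing 0:t first → 168 extensions
  placing 1:s first → 210 extensions
total linear extensions = 378

378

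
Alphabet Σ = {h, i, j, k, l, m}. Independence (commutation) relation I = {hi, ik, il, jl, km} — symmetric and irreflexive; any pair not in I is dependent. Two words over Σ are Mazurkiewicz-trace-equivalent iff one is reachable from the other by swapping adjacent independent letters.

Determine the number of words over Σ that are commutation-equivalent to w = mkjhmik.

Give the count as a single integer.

0(m) covers ∅
1(k) covers ∅
2(j) covers 0:m, 1:k
3(h) covers 2:j
4(m) covers 3:h
5(i) covers 4:m
6(k) covers 3:h
floor of heap: 0:m, 1:k
completions by unplaced set U, small U first (add the entries for U minus each lowest piece of U):
  |U|=1: {5}:1  {6}:1
  |U|=2: {4,5}:1  {5,6}:2
  |U|=3: {4,5,6}:3
  |U|=4: {3,4,5,6}:3
  |U|=5: {2,3,4,5,6}:3
  start at 0(m): 3
  start at 1(k): 3
sum over floor = 6

6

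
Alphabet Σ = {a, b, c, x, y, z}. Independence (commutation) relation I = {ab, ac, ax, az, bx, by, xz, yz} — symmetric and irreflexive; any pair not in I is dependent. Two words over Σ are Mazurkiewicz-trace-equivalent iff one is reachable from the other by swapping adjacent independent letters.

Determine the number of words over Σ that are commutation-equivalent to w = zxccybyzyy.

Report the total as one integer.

#0=z has no predecessor
#1=x has no predecessor
#2=c depends on [0:z, 1:x]
#3=c depends on [2:c]
#4=y depends on [3:c]
#5=b depends on [3:c]
#6=y depends on [4:y]
#7=z depends on [5:b]
#8=y depends on [6:y]
#9=y depends on [8:y]
sources: [0:z, 1:x]
N(rest) = Σ N(rest − s) over sources s of rest; N(one piece) = 1:
  size 1 → [7]=1  [9]=1
  size 2 → [5,7]=1  [7,9]=2  [8,9]=1
  size 3 → [5,7,9]=3  [6,8,9]=1  [7,8,9]=3
  size 4 → [4,6,8,9]=1  [5,7,8,9]=6  [6,7,8,9]=4
  size 5 → [4,6,7,8,9]=5  [5,6,7,8,9]=10
  size 6 → [4,5,6,7,8,9]=15
  size 7 → [3,4,5,6,7,8,9]=15
  size 8 → [2,3,4,5,6,7,8,9]=15
  first=0(z) contributes 15
  first=1(x) contributes 15
|[w]| = 30

30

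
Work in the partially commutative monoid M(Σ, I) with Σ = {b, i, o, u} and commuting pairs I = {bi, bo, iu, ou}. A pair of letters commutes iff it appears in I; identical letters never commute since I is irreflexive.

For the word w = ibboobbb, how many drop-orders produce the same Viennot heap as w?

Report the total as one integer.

56

drop 0:i onto floor
drop 1:b onto floor
drop 2:b onto {1:b}
drop 3:o onto {0:i}
drop 4:o onto {3:o}
drop 5:b onto {2:b}
drop 6:b onto {5:b}
drop 7:b onto {6:b}
ground layer = {0:i, 1:b}
drop-orders for the pieces not yet dropped (sum over which currently-grounded one goes next):
  1 to go: {4} 1  {7} 1
  2 to go: {3,4} 1  {4,7} 2  {6,7} 1
  3 to go: {0,3,4} 1  {3,4,7} 3  {4,6,7} 3  {5,6,7} 1
  4 to go: {0,3,4,7} 4  {2,5,6,7} 1  {3,4,6,7} 6  {4,5,6,7} 4
  5 to go: {0,3,4,6,7} 10  {1,2,5,6,7} 1  {2,4,5,6,7} 5  {3,4,5,6,7} 10
  6 to go: {0,3,4,5,6,7} 20  {1,2,4,5,6,7} 6  {2,3,4,5,6,7} 15
  if 0:i drops first: 21 orders
  if 1:b drops first: 35 orders
heap linearizations: 56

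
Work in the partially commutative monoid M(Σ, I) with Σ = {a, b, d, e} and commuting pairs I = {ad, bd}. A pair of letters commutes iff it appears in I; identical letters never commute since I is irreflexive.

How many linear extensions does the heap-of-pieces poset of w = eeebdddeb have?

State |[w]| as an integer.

drop 0:e onto floor
drop 1:e onto {0:e}
drop 2:e onto {1:e}
drop 3:b onto {2:e}
drop 4:d onto {2:e}
drop 5:d onto {4:d}
drop 6:d onto {5:d}
drop 7:e onto {3:b, 6:d}
drop 8:b onto {7:e}
ground layer = {0:e}
drop-orders for the pieces not yet dropped (sum over which currently-grounded one goes next):
  1 to go: {8} 1
  2 to go: {7,8} 1
  3 to go: {3,7,8} 1  {6,7,8} 1
  4 to go: {3,6,7,8} 2  {5,6,7,8} 1
  5 to go: {3,5,6,7,8} 3  {4,5,6,7,8} 1
  6 to go: {3,4,5,6,7,8} 4
  7 to go: {2,3,4,5,6,7,8} 4
  if 0:e drops first: 4 orders

4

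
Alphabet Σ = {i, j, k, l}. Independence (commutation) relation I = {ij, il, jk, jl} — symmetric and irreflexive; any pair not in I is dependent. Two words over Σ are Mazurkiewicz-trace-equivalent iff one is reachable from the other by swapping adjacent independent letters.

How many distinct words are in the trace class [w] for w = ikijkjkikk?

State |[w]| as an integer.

0(i) covers ∅
1(k) covers 0:i
2(i) covers 1:k
3(j) covers ∅
4(k) covers 2:i
5(j) covers 3:j
6(k) covers 4:k
7(i) covers 6:k
8(k) covers 7:i
9(k) covers 8:k
floor of heap: 0:i, 3:j
completions by unplaced set U, small U first (add the entries for U minus each lowest piece of U):
  |U|=1: {5}:1  {9}:1
  |U|=2: {3,5}:1  {5,9}:2  {8,9}:1
  |U|=3: {3,5,9}:3  {5,8,9}:3  {7,8,9}:1
  |U|=4: {3,5,8,9}:6  {5,7,8,9}:4  {6,7,8,9}:1
  |U|=5: {3,5,7,8,9}:10  {4,6,7,8,9}:1  {5,6,7,8,9}:5
  |U|=6: {2,4,6,7,8,9}:1  {3,5,6,7,8,9}:15  {4,5,6,7,8,9}:6
  |U|=7: {1,2,4,6,7,8,9}:1  {2,4,5,6,7,8,9}:7  {3,4,5,6,7,8,9}:21
  |U|=8: {0,1,2,4,6,7,8,9}:1  {1,2,4,5,6,7,8,9}:8  {2,3,4,5,6,7,8,9}:28
  start at 0(i): 36
  start at 3(j): 9
sum over floor = 45

45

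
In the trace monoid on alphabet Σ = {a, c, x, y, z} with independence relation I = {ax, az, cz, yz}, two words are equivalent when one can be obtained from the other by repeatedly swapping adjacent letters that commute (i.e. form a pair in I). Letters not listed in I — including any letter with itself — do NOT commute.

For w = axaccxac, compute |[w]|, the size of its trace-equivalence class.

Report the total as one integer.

6

piece 0:a — minimal
piece 1:x — minimal
piece 2:a rests on {0:a}
piece 3:c rests on {1:x, 2:a}
piece 4:c rests on {3:c}
piece 5:x rests on {4:c}
piece 6:a rests on {4:c}
piece 7:c rests on {5:x, 6:a}
minimal pieces: {0:a, 1:x}
ways to finish when only these pieces remain (= sum over removing one remaining piece with nothing left below it):
  1 left: {7}→1
  2 left: {5,7}→1  {6,7}→1
  3 left: {5,6,7}→2
  4 left: {4,5,6,7}→2
  5 left: {3,4,5,6,7}→2
  6 left: {1,3,4,5,6,7}→2  {2,3,4,5,6,7}→2
  placing 0:a first → 4 extensions
  placing 1:x first → 2 extensions
total linear extensions = 6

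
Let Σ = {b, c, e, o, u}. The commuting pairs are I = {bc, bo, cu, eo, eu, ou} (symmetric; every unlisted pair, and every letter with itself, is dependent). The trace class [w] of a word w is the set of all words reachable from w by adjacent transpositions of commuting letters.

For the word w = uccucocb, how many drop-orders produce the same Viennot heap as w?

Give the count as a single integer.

piece 0:u — minimal
piece 1:c — minimal
piece 2:c rests on {1:c}
piece 3:u rests on {0:u}
piece 4:c rests on {2:c}
piece 5:o rests on {4:c}
piece 6:c rests on {5:o}
piece 7:b rests on {3:u}
minimal pieces: {0:u, 1:c}
ways to finish when only these pieces remain (= sum over removing one remaining piece with nothing left below it):
  1 left: {6}→1  {7}→1
  2 left: {3,7}→1  {5,6}→1  {6,7}→2
  3 left: {0,3,7}→1  {3,6,7}→3  {4,5,6}→1  {5,6,7}→3
  4 left: {0,3,6,7}→4  {2,4,5,6}→1  {3,5,6,7}→6  {4,5,6,7}→4
  5 left: {0,3,5,6,7}→10  {1,2,4,5,6}→1  {2,4,5,6,7}→5  {3,4,5,6,7}→10
  6 left: {0,3,4,5,6,7}→20  {1,2,4,5,6,7}→6  {2,3,4,5,6,7}→15
  placing 0:u first → 21 extensions
  placing 1:c first → 35 extensions
total linear extensions = 56

56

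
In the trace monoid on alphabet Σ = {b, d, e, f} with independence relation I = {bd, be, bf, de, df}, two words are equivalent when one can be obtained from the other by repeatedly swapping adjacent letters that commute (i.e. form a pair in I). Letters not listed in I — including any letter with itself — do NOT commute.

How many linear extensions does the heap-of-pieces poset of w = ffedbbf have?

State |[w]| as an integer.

#0=f has no predecessor
#1=f depends on [0:f]
#2=e depends on [1:f]
#3=d has no predecessor
#4=b has no predecessor
#5=b depends on [4:b]
#6=f depends on [2:e]
sources: [0:f, 3:d, 4:b]
N(rest) = Σ N(rest − s) over sources s of rest; N(one piece) = 1:
  size 1 → [3]=1  [5]=1  [6]=1
  size 2 → [2,6]=1  [3,5]=2  [3,6]=2  [4,5]=1  [5,6]=2
  size 3 → [1,2,6]=1  [2,3,6]=3  [2,5,6]=3  [3,4,5]=3  [3,5,6]=6  [4,5,6]=3
  size 4 → [0,1,2,6]=1  [1,2,3,6]=4  [1,2,5,6]=4  [2,3,5,6]=12  [2,4,5,6]=6  [3,4,5,6]=12
  size 5 → [0,1,2,3,6]=5  [0,1,2,5,6]=5  [1,2,3,5,6]=20  [1,2,4,5,6]=10  [2,3,4,5,6]=30
  first=0(f) contributes 60
  first=3(d) contributes 15
  first=4(b) contributes 30
|[w]| = 105

105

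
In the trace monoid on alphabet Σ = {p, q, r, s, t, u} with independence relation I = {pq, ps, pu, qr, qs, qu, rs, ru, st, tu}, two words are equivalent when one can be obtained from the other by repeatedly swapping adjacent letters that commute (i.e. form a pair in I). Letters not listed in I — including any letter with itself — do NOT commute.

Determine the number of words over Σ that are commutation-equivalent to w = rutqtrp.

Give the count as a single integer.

piece 0:r — minimal
piece 1:u — minimal
piece 2:t rests on {0:r}
piece 3:q rests on {2:t}
piece 4:t rests on {3:q}
piece 5:r rests on {4:t}
piece 6:p rests on {5:r}
minimal pieces: {0:r, 1:u}
ways to finish when only these pieces remain (= sum over removing one remaining piece with nothing left below it):
  1 left: {1}→1  {6}→1
  2 left: {1,6}→2  {5,6}→1
  3 left: {1,5,6}→3  {4,5,6}→1
  4 left: {1,4,5,6}→4  {3,4,5,6}→1
  5 left: {1,3,4,5,6}→5  {2,3,4,5,6}→1
  placing 0:r first → 6 extensions
  placing 1:u first → 1 extensions
total linear extensions = 7

7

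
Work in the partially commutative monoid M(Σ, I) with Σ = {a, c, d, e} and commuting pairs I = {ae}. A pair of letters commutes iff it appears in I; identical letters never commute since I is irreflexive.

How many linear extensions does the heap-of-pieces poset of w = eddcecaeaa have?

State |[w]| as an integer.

0(e) covers ∅
1(d) covers 0:e
2(d) covers 1:d
3(c) covers 2:d
4(e) covers 3:c
5(c) covers 4:e
6(a) covers 5:c
7(e) covers 5:c
8(a) covers 6:a
9(a) covers 8:a
floor of heap: 0:e
completions by unplaced set U, small U first (add the entries for U minus each lowest piece of U):
  |U|=1: {7}:1  {9}:1
  |U|=2: {7,9}:2  {8,9}:1
  |U|=3: {6,8,9}:1  {7,8,9}:3
  |U|=4: {6,7,8,9}:4
  |U|=5: {5,6,7,8,9}:4
  |U|=6: {4,5,6,7,8,9}:4
  |U|=7: {3,4,5,6,7,8,9}:4
  |U|=8: {2,3,4,5,6,7,8,9}:4
  start at 0(e): 4

4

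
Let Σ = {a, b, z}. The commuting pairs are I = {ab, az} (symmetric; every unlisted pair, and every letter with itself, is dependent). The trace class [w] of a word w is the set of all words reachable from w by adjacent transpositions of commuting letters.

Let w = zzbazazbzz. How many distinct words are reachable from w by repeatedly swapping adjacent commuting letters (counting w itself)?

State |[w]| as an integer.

#0=z has no predecessor
#1=z depends on [0:z]
#2=b depends on [1:z]
#3=a has no predecessor
#4=z depends on [2:b]
#5=a depends on [3:a]
#6=z depends on [4:z]
#7=b depends on [6:z]
#8=z depends on [7:b]
#9=z depends on [8:z]
sources: [0:z, 3:a]
N(rest) = Σ N(rest − s) over sources s of rest; N(one piece) = 1:
  size 1 → [5]=1  [9]=1
  size 2 → [3,5]=1  [5,9]=2  [8,9]=1
  size 3 → [3,5,9]=3  [5,8,9]=3  [7,8,9]=1
  size 4 → [3,5,8,9]=6  [5,7,8,9]=4  [6,7,8,9]=1
  size 5 → [3,5,7,8,9]=10  [4,6,7,8,9]=1  [5,6,7,8,9]=5
  size 6 → [2,4,6,7,8,9]=1  [3,5,6,7,8,9]=15  [4,5,6,7,8,9]=6
  size 7 → [1,2,4,6,7,8,9]=1  [2,4,5,6,7,8,9]=7  [3,4,5,6,7,8,9]=21
  size 8 → [0,1,2,4,6,7,8,9]=1  [1,2,4,5,6,7,8,9]=8  [2,3,4,5,6,7,8,9]=28
  first=0(z) contributes 36
  first=3(a) contributes 9
|[w]| = 45

45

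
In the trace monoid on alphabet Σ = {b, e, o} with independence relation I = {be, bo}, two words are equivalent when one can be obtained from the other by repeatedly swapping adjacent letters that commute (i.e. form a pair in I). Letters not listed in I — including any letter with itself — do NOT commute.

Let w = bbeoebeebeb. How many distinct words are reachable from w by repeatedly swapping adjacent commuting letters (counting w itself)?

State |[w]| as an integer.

462

piece 0:b — minimal
piece 1:b rests on {0:b}
piece 2:e — minimal
piece 3:o rests on {2:e}
piece 4:e rests on {3:o}
piece 5:b rests on {1:b}
piece 6:e rests on {4:e}
piece 7:e rests on {6:e}
piece 8:b rests on {5:b}
piece 9:e rests on {7:e}
piece 10:b rests on {8:b}
minimal pieces: {0:b, 2:e}
ways to finish when only these pieces remain (= sum over removing one remaining piece with nothing left below it):
  1 left: {9}→1  {10}→1
  2 left: {7,9}→1  {8,10}→1  {9,10}→2
  3 left: {5,8,10}→1  {6,7,9}→1  {7,9,10}→3  {8,9,10}→3
  4 left: {1,5,8,10}→1  {4,6,7,9}→1  {5,8,9,10}→4  {6,7,9,10}→4  {7,8,9,10}→6
  5 left: {0,1,5,8,10}→1  {1,5,8,9,10}→5  {3,4,6,7,9}→1  {4,6,7,9,10}→5  {5,7,8,9,10}→10  {6,7,8,9,10}→10
  6 left: {0,1,5,8,9,10}→6  {1,5,7,8,9,10}→15  {2,3,4,6,7,9}→1  {3,4,6,7,9,10}→6  {4,6,7,8,9,10}→15  {5,6,7,8,9,10}→20
  7 left: {0,1,5,7,8,9,10}→21  {1,5,6,7,8,9,10}→35  {2,3,4,6,7,9,10}→7  {3,4,6,7,8,9,10}→21  {4,5,6,7,8,9,10}→35
  8 left: {0,1,5,6,7,8,9,10}→56  {1,4,5,6,7,8,9,10}→70  {2,3,4,6,7,8,9,10}→28  {3,4,5,6,7,8,9,10}→56
  9 left: {0,1,4,5,6,7,8,9,10}→126  {1,3,4,5,6,7,8,9,10}→126  {2,3,4,5,6,7,8,9,10}→84
  placing 0:b first → 210 extensions
  placing 2:e first → 252 extensions
total linear extensions = 462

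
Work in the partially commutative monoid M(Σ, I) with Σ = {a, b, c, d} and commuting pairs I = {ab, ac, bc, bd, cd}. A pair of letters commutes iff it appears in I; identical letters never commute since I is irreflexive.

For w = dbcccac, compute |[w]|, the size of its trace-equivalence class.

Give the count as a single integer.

105

0(d) covers ∅
1(b) covers ∅
2(c) covers ∅
3(c) covers 2:c
4(c) covers 3:c
5(a) covers 0:d
6(c) covers 4:c
floor of heap: 0:d, 1:b, 2:c
completions by unplaced set U, small U first (add the entries for U minus each lowest piece of U):
  |U|=1: {1}:1  {5}:1  {6}:1
  |U|=2: {0,5}:1  {1,5}:2  {1,6}:2  {4,6}:1  {5,6}:2
  |U|=3: {0,1,5}:3  {0,5,6}:3  {1,4,6}:3  {1,5,6}:6  {3,4,6}:1  {4,5,6}:3
  |U|=4: {0,1,5,6}:12  {0,4,5,6}:6  {1,3,4,6}:4  {1,4,5,6}:12  {2,3,4,6}:1  {3,4,5,6}:4
  |U|=5: {0,1,4,5,6}:30  {0,3,4,5,6}:10  {1,2,3,4,6}:5  {1,3,4,5,6}:20  {2,3,4,5,6}:5
  start at 0(d): 30
  start at 1(b): 15
  start at 2(c): 60
sum over floor = 105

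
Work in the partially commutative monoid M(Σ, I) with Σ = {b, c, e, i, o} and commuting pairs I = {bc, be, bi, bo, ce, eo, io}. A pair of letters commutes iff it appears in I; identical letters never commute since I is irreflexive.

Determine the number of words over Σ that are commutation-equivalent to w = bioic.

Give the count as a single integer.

drop 0:b onto floor
drop 1:i onto floor
drop 2:o onto floor
drop 3:i onto {1:i}
drop 4:c onto {2:o, 3:i}
ground layer = {0:b, 1:i, 2:o}
drop-orders for the pieces not yet dropped (sum over which currently-grounded one goes next):
  1 to go: {0} 1  {4} 1
  2 to go: {0,4} 2  {2,4} 1  {3,4} 1
  3 to go: {0,2,4} 3  {0,3,4} 3  {1,3,4} 1  {2,3,4} 2
  if 0:b drops first: 3 orders
  if 1:i drops first: 8 orders
  if 2:o drops first: 4 orders
heap linearizations: 15

15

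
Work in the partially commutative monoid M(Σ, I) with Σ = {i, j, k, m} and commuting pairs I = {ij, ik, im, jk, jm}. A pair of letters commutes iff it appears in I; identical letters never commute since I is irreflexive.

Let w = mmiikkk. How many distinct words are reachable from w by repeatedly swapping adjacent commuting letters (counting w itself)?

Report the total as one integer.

0(m) covers ∅
1(m) covers 0:m
2(i) covers ∅
3(i) covers 2:i
4(k) covers 1:m
5(k) covers 4:k
6(k) covers 5:k
floor of heap: 0:m, 2:i
completions by unplaced set U, small U first (add the entries for U minus each lowest piece of U):
  |U|=1: {3}:1  {6}:1
  |U|=2: {2,3}:1  {3,6}:2  {5,6}:1
  |U|=3: {2,3,6}:3  {3,5,6}:3  {4,5,6}:1
  |U|=4: {1,4,5,6}:1  {2,3,5,6}:6  {3,4,5,6}:4
  |U|=5: {0,1,4,5,6}:1  {1,3,4,5,6}:5  {2,3,4,5,6}:10
  start at 0(m): 15
  start at 2(i): 6
sum over floor = 21

21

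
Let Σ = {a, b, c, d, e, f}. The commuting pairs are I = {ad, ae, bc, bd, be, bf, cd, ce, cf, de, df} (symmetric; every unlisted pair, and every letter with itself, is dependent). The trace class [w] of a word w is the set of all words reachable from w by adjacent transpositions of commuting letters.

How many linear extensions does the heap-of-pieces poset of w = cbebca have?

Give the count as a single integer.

36

0(c) covers ∅
1(b) covers ∅
2(e) covers ∅
3(b) covers 1:b
4(c) covers 0:c
5(a) covers 3:b, 4:c
floor of heap: 0:c, 1:b, 2:e
completions by unplaced set U, small U first (add the entries for U minus each lowest piece of U):
  |U|=1: {2}:1  {5}:1
  |U|=2: {2,5}:2  {3,5}:1  {4,5}:1
  |U|=3: {0,4,5}:1  {1,3,5}:1  {2,3,5}:3  {2,4,5}:3  {3,4,5}:2
  |U|=4: {0,2,4,5}:4  {0,3,4,5}:3  {1,2,3,5}:4  {1,3,4,5}:3  {2,3,4,5}:8
  start at 0(c): 15
  start at 1(b): 15
  start at 2(e): 6
sum over floor = 36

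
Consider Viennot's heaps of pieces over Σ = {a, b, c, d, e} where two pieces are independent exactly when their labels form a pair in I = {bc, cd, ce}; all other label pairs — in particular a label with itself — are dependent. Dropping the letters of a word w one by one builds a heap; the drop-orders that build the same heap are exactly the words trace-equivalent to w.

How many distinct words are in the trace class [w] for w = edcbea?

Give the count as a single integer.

5

0(e) covers ∅
1(d) covers 0:e
2(c) covers ∅
3(b) covers 1:d
4(e) covers 3:b
5(a) covers 2:c, 4:e
floor of heap: 0:e, 2:c
completions by unplaced set U, small U first (add the entries for U minus each lowest piece of U):
  |U|=1: {5}:1
  |U|=2: {2,5}:1  {4,5}:1
  |U|=3: {2,4,5}:2  {3,4,5}:1
  |U|=4: {1,3,4,5}:1  {2,3,4,5}:3
  start at 0(e): 4
  start at 2(c): 1
sum over floor = 5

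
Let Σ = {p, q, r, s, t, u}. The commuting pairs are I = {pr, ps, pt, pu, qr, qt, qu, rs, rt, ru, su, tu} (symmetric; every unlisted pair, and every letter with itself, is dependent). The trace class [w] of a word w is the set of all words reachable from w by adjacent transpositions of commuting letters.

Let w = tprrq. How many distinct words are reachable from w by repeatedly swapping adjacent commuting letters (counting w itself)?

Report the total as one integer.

30

0(t) covers ∅
1(p) covers ∅
2(r) covers ∅
3(r) covers 2:r
4(q) covers 1:p
floor of heap: 0:t, 1:p, 2:r
completions by unplaced set U, small U first (add the entries for U minus each lowest piece of U):
  |U|=1: {0}:1  {3}:1  {4}:1
  |U|=2: {0,3}:2  {0,4}:2  {1,4}:1  {2,3}:1  {3,4}:2
  |U|=3: {0,1,4}:3  {0,2,3}:3  {0,3,4}:6  {1,3,4}:3  {2,3,4}:3
  start at 0(t): 6
  start at 1(p): 12
  start at 2(r): 12
sum over floor = 30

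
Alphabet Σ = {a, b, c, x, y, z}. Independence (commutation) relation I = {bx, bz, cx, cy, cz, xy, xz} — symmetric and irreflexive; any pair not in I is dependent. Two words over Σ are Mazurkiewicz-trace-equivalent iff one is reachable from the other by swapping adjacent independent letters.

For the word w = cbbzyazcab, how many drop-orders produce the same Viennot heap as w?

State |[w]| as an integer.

0(c) covers ∅
1(b) covers 0:c
2(b) covers 1:b
3(z) covers ∅
4(y) covers 2:b, 3:z
5(a) covers 4:y
6(z) covers 5:a
7(c) covers 5:a
8(a) covers 6:z, 7:c
9(b) covers 8:a
floor of heap: 0:c, 3:z
completions by unplaced set U, small U first (add the entries for U minus each lowest piece of U):
  |U|=1: {9}:1
  |U|=2: {8,9}:1
  |U|=3: {6,8,9}:1  {7,8,9}:1
  |U|=4: {6,7,8,9}:2
  |U|=5: {5,6,7,8,9}:2
  |U|=6: {4,5,6,7,8,9}:2
  |U|=7: {2,4,5,6,7,8,9}:2  {3,4,5,6,7,8,9}:2
  |U|=8: {1,2,4,5,6,7,8,9}:2  {2,3,4,5,6,7,8,9}:4
  start at 0(c): 6
  start at 3(z): 2
sum over floor = 8

8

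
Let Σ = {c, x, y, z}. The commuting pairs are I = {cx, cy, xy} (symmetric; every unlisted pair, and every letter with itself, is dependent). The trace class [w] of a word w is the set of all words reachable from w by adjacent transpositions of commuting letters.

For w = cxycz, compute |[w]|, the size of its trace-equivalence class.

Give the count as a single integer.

0(c) covers ∅
1(x) covers ∅
2(y) covers ∅
3(c) covers 0:c
4(z) covers 1:x, 2:y, 3:c
floor of heap: 0:c, 1:x, 2:y
completions by unplaced set U, small U first (add the entries for U minus each lowest piece of U):
  |U|=1: {4}:1
  |U|=2: {1,4}:1  {2,4}:1  {3,4}:1
  |U|=3: {0,3,4}:1  {1,2,4}:2  {1,3,4}:2  {2,3,4}:2
  start at 0(c): 6
  start at 1(x): 3
  start at 2(y): 3
sum over floor = 12

12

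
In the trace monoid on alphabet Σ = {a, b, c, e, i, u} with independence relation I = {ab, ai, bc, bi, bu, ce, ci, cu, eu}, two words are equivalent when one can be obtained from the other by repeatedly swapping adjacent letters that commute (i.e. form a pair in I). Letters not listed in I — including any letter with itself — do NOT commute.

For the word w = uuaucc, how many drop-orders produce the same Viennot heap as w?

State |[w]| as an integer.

3

0(u) covers ∅
1(u) covers 0:u
2(a) covers 1:u
3(u) covers 2:a
4(c) covers 2:a
5(c) covers 4:c
floor of heap: 0:u
completions by unplaced set U, small U first (add the entries for U minus each lowest piece of U):
  |U|=1: {3}:1  {5}:1
  |U|=2: {3,5}:2  {4,5}:1
  |U|=3: {3,4,5}:3
  |U|=4: {2,3,4,5}:3
  start at 0(u): 3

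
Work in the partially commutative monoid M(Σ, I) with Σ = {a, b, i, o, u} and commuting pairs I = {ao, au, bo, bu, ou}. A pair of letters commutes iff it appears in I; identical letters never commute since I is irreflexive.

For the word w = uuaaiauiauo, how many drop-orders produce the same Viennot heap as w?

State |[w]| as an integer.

72

piece 0:u — minimal
piece 1:u rests on {0:u}
piece 2:a — minimal
piece 3:a rests on {2:a}
piece 4:i rests on {1:u, 3:a}
piece 5:a rests on {4:i}
piece 6:u rests on {4:i}
piece 7:i rests on {5:a, 6:u}
piece 8:a rests on {7:i}
piece 9:u rests on {7:i}
piece 10:o rests on {7:i}
minimal pieces: {0:u, 2:a}
ways to finish when only these pieces remain (= sum over removing one remaining piece with nothing left below it):
  1 left: {8}→1  {9}→1  {10}→1
  2 left: {8,9}→2  {8,10}→2  {9,10}→2
  3 left: {8,9,10}→6
  4 left: {7,8,9,10}→6
  5 left: {5,7,8,9,10}→6  {6,7,8,9,10}→6
  6 left: {5,6,7,8,9,10}→12
  7 left: {4,5,6,7,8,9,10}→12
  8 left: {1,4,5,6,7,8,9,10}→12  {3,4,5,6,7,8,9,10}→12
  9 left: {0,1,4,5,6,7,8,9,10}→12  {1,3,4,5,6,7,8,9,10}→24  {2,3,4,5,6,7,8,9,10}→12
  placing 0:u first → 36 extensions
  placing 2:a first → 36 extensions
total linear extensions = 72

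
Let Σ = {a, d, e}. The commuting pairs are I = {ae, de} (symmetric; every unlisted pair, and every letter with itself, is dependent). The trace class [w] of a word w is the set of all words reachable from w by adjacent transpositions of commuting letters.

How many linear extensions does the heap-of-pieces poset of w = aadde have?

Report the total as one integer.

5

piece 0:a — minimal
piece 1:a rests on {0:a}
piece 2:d rests on {1:a}
piece 3:d rests on {2:d}
piece 4:e — minimal
minimal pieces: {0:a, 4:e}
ways to finish when only these pieces remain (= sum over removing one remaining piece with nothing left below it):
  1 left: {3}→1  {4}→1
  2 left: {2,3}→1  {3,4}→2
  3 left: {1,2,3}→1  {2,3,4}→3
  placing 0:a first → 4 extensions
  placing 4:e first → 1 extensions
total linear extensions = 5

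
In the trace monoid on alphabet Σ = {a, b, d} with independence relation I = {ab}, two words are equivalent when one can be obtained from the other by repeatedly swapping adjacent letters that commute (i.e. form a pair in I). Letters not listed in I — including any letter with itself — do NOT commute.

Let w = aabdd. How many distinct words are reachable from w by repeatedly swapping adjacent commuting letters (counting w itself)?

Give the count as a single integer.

3

drop 0:a onto floor
drop 1:a onto {0:a}
drop 2:b onto floor
drop 3:d onto {1:a, 2:b}
drop 4:d onto {3:d}
ground layer = {0:a, 2:b}
drop-orders for the pieces not yet dropped (sum over which currently-grounded one goes next):
  1 to go: {4} 1
  2 to go: {3,4} 1
  3 to go: {1,3,4} 1  {2,3,4} 1
  if 0:a drops first: 2 orders
  if 2:b drops first: 1 orders
heap linearizations: 3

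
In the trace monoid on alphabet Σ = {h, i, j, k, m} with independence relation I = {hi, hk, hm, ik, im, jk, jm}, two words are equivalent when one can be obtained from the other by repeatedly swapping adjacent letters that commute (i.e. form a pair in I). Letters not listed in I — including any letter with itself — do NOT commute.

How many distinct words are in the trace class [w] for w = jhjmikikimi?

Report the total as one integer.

drop 0:j onto floor
drop 1:h onto {0:j}
drop 2:j onto {1:h}
drop 3:m onto floor
drop 4:i onto {2:j}
drop 5:k onto {3:m}
drop 6:i onto {4:i}
drop 7:k onto {5:k}
drop 8:i onto {6:i}
drop 9:m onto {7:k}
drop 10:i onto {8:i}
ground layer = {0:j, 3:m}
drop-orders for the pieces not yet dropped (sum over which currently-grounded one goes next):
  1 to go: {9} 1  {10} 1
  2 to go: {7,9} 1  {8,10} 1  {9,10} 2
  3 to go: {5,7,9} 1  {6,8,10} 1  {7,9,10} 3  {8,9,10} 3
  4 to go: {3,5,7,9} 1  {4,6,8,10} 1  {5,7,9,10} 4  {6,8,9,10} 4  {7,8,9,10} 6
  5 to go: {2,4,6,8,10} 1  {3,5,7,9,10} 5  {4,6,8,9,10} 5  {5,7,8,9,10} 10  {6,7,8,9,10} 10
  6 to go: {1,2,4,6,8,10} 1  {2,4,6,8,9,10} 6  {3,5,7,8,9,10} 15  {4,6,7,8,9,10} 15  {5,6,7,8,9,10} 20
  7 to go: {0,1,2,4,6,8,10} 1  {1,2,4,6,8,9,10} 7  {2,4,6,7,8,9,10} 21  {3,5,6,7,8,9,10} 35  {4,5,6,7,8,9,10} 35
  8 to go: {0,1,2,4,6,8,9,10} 8  {1,2,4,6,7,8,9,10} 28  {2,4,5,6,7,8,9,10} 56  {3,4,5,6,7,8,9,10} 70
  9 to go: {0,1,2,4,6,7,8,9,10} 36  {1,2,4,5,6,7,8,9,10} 84  {2,3,4,5,6,7,8,9,10} 126
  if 0:j drops first: 210 orders
  if 3:m drops first: 120 orders
heap linearizations: 330

330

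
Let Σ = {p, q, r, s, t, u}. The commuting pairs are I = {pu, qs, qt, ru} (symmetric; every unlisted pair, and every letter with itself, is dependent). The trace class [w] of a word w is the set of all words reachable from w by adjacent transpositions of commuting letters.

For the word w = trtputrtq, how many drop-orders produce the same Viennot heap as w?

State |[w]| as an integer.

4

#0=t has no predecessor
#1=r depends on [0:t]
#2=t depends on [1:r]
#3=p depends on [2:t]
#4=u depends on [2:t]
#5=t depends on [3:p, 4:u]
#6=r depends on [5:t]
#7=t depends on [6:r]
#8=q depends on [6:r]
sources: [0:t]
N(rest) = Σ N(rest − s) over sources s of rest; N(one piece) = 1:
  size 1 → [7]=1  [8]=1
  size 2 → [7,8]=2
  size 3 → [6,7,8]=2
  size 4 → [5,6,7,8]=2
  size 5 → [3,5,6,7,8]=2  [4,5,6,7,8]=2
  size 6 → [3,4,5,6,7,8]=4
  size 7 → [2,3,4,5,6,7,8]=4
  first=0(t) contributes 4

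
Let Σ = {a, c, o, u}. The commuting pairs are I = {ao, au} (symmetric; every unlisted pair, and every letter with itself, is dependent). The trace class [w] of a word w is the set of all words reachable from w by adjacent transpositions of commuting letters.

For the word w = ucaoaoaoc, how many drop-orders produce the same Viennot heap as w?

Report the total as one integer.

20

0(u) covers ∅
1(c) covers 0:u
2(a) covers 1:c
3(o) covers 1:c
4(a) covers 2:a
5(o) covers 3:o
6(a) covers 4:a
7(o) covers 5:o
8(c) covers 6:a, 7:o
floor of heap: 0:u
completions by unplaced set U, small U first (add the entries for U minus each lowest piece of U):
  |U|=1: {8}:1
  |U|=2: {6,8}:1  {7,8}:1
  |U|=3: {4,6,8}:1  {5,7,8}:1  {6,7,8}:2
  |U|=4: {2,4,6,8}:1  {3,5,7,8}:1  {4,6,7,8}:3  {5,6,7,8}:3
  |U|=5: {2,4,6,7,8}:4  {3,5,6,7,8}:4  {4,5,6,7,8}:6
  |U|=6: {2,4,5,6,7,8}:10  {3,4,5,6,7,8}:10
  |U|=7: {2,3,4,5,6,7,8}:20
  start at 0(u): 20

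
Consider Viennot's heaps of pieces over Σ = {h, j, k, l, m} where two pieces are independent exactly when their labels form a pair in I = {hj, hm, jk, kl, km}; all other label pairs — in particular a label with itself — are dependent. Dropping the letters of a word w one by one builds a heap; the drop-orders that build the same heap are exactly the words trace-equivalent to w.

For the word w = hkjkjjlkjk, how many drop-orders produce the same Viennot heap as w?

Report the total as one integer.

246

0(h) covers ∅
1(k) covers 0:h
2(j) covers ∅
3(k) covers 1:k
4(j) covers 2:j
5(j) covers 4:j
6(l) covers 0:h, 5:j
7(k) covers 3:k
8(j) covers 6:l
9(k) covers 7:k
floor of heap: 0:h, 2:j
completions by unplaced set U, small U first (add the entries for U minus each lowest piece of U):
  |U|=1: {8}:1  {9}:1
  |U|=2: {6,8}:1  {7,9}:1  {8,9}:2
  |U|=3: {3,7,9}:1  {5,6,8}:1  {6,8,9}:3  {7,8,9}:3
  |U|=4: {1,3,7,9}:1  {3,7,8,9}:4  {4,5,6,8}:1  {5,6,8,9}:4  {6,7,8,9}:6
  |U|=5: {1,3,7,8,9}:5  {2,4,5,6,8}:1  {3,6,7,8,9}:10  {4,5,6,8,9}:5  {5,6,7,8,9}:10
  |U|=6: {1,3,6,7,8,9}:15  {2,4,5,6,8,9}:6  {3,5,6,7,8,9}:20  {4,5,6,7,8,9}:15
  |U|=7: {0,1,3,6,7,8,9}:15  {1,3,5,6,7,8,9}:35  {2,4,5,6,7,8,9}:21  {3,4,5,6,7,8,9}:35
  |U|=8: {0,1,3,5,6,7,8,9}:50  {1,3,4,5,6,7,8,9}:70  {2,3,4,5,6,7,8,9}:56
  start at 0(h): 126
  start at 2(j): 120
sum over floor = 246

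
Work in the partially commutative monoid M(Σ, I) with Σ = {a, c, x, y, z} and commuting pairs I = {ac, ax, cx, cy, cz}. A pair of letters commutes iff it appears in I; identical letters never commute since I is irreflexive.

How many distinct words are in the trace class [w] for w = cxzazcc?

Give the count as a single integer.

drop 0:c onto floor
drop 1:x onto floor
drop 2:z onto {1:x}
drop 3:a onto {2:z}
drop 4:z onto {3:a}
drop 5:c onto {0:c}
drop 6:c onto {5:c}
ground layer = {0:c, 1:x}
drop-orders for the pieces not yet dropped (sum over which currently-grounded one goes next):
  1 to go: {4} 1  {6} 1
  2 to go: {3,4} 1  {4,6} 2  {5,6} 1
  3 to go: {0,5,6} 1  {2,3,4} 1  {3,4,6} 3  {4,5,6} 3
  4 to go: {0,4,5,6} 4  {1,2,3,4} 1  {2,3,4,6} 4  {3,4,5,6} 6
  5 to go: {0,3,4,5,6} 10  {1,2,3,4,6} 5  {2,3,4,5,6} 10
  if 0:c drops first: 15 orders
  if 1:x drops first: 20 orders
heap linearizations: 35

35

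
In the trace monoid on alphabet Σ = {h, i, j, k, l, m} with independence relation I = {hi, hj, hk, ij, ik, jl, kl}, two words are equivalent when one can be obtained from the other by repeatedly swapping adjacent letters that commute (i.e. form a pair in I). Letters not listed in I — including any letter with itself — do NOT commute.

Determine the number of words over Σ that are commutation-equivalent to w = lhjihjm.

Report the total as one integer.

45

drop 0:l onto floor
drop 1:h onto {0:l}
drop 2:j onto floor
drop 3:i onto {0:l}
drop 4:h onto {1:h}
drop 5:j onto {2:j}
drop 6:m onto {3:i, 4:h, 5:j}
ground layer = {0:l, 2:j}
drop-orders for the pieces not yet dropped (sum over which currently-grounded one goes next):
  1 to go: {6} 1
  2 to go: {3,6} 1  {4,6} 1  {5,6} 1
  3 to go: {1,4,6} 1  {2,5,6} 1  {3,4,6} 2  {3,5,6} 2  {4,5,6} 2
  4 to go: {1,3,4,6} 3  {1,4,5,6} 3  {2,3,5,6} 3  {2,4,5,6} 3  {3,4,5,6} 6
  5 to go: {0,1,3,4,6} 3  {1,2,4,5,6} 6  {1,3,4,5,6} 12  {2,3,4,5,6} 12
  if 0:l drops first: 30 orders
  if 2:j drops first: 15 orders
heap linearizations: 45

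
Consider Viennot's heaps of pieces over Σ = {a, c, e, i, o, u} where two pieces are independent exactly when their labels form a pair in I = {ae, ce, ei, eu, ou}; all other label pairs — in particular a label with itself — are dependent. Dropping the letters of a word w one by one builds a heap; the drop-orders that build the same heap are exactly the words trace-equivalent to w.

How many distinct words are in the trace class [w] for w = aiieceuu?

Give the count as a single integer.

#0=a has no predecessor
#1=i depends on [0:a]
#2=i depends on [1:i]
#3=e has no predecessor
#4=c depends on [2:i]
#5=e depends on [3:e]
#6=u depends on [4:c]
#7=u depends on [6:u]
sources: [0:a, 3:e]
N(rest) = Σ N(rest − s) over sources s of rest; N(one piece) = 1:
  size 1 → [5]=1  [7]=1
  size 2 → [3,5]=1  [5,7]=2  [6,7]=1
  size 3 → [3,5,7]=3  [4,6,7]=1  [5,6,7]=3
  size 4 → [2,4,6,7]=1  [3,5,6,7]=6  [4,5,6,7]=4
  size 5 → [1,2,4,6,7]=1  [2,4,5,6,7]=5  [3,4,5,6,7]=10
  size 6 → [0,1,2,4,6,7]=1  [1,2,4,5,6,7]=6  [2,3,4,5,6,7]=15
  first=0(a) contributes 21
  first=3(e) contributes 7
|[w]| = 28

28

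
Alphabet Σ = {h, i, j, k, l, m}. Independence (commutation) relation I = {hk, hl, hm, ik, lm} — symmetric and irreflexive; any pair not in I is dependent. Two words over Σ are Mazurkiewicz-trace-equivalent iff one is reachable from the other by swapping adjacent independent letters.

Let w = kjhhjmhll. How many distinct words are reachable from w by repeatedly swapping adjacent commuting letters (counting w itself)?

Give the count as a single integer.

12

0(k) covers ∅
1(j) covers 0:k
2(h) covers 1:j
3(h) covers 2:h
4(j) covers 3:h
5(m) covers 4:j
6(h) covers 4:j
7(l) covers 4:j
8(l) covers 7:l
floor of heap: 0:k
completions by unplaced set U, small U first (add the entries for U minus each lowest piece of U):
  |U|=1: {5}:1  {6}:1  {8}:1
  |U|=2: {5,6}:2  {5,8}:2  {6,8}:2  {7,8}:1
  |U|=3: {5,6,8}:6  {5,7,8}:3  {6,7,8}:3
  |U|=4: {5,6,7,8}:12
  |U|=5: {4,5,6,7,8}:12
  |U|=6: {3,4,5,6,7,8}:12
  |U|=7: {2,3,4,5,6,7,8}:12
  start at 0(k): 12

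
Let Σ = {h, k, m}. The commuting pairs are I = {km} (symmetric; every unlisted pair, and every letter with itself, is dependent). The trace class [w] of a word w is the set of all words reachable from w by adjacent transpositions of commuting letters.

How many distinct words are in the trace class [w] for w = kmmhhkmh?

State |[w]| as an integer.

#0=k has no predecessor
#1=m has no predecessor
#2=m depends on [1:m]
#3=h depends on [0:k, 2:m]
#4=h depends on [3:h]
#5=k depends on [4:h]
#6=m depends on [4:h]
#7=h depends on [5:k, 6:m]
sources: [0:k, 1:m]
N(rest) = Σ N(rest − s) over sources s of rest; N(one piece) = 1:
  size 1 → [7]=1
  size 2 → [5,7]=1  [6,7]=1
  size 3 → [5,6,7]=2
  size 4 → [4,5,6,7]=2
  size 5 → [3,4,5,6,7]=2
  size 6 → [0,3,4,5,6,7]=2  [2,3,4,5,6,7]=2
  first=0(k) contributes 2
  first=1(m) contributes 4
|[w]| = 6

6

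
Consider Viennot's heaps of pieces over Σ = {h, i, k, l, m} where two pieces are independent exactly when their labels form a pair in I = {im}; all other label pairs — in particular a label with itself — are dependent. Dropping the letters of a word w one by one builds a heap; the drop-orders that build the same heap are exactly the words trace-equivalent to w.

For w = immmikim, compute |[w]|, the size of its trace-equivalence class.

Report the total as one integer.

20

piece 0:i — minimal
piece 1:m — minimal
piece 2:m rests on {1:m}
piece 3:m rests on {2:m}
piece 4:i rests on {0:i}
piece 5:k rests on {3:m, 4:i}
piece 6:i rests on {5:k}
piece 7:m rests on {5:k}
minimal pieces: {0:i, 1:m}
ways to finish when only these pieces remain (= sum over removing one remaining piece with nothing left below it):
  1 left: {6}→1  {7}→1
  2 left: {6,7}→2
  3 left: {5,6,7}→2
  4 left: {3,5,6,7}→2  {4,5,6,7}→2
  5 left: {0,4,5,6,7}→2  {2,3,5,6,7}→2  {3,4,5,6,7}→4
  6 left: {0,3,4,5,6,7}→6  {1,2,3,5,6,7}→2  {2,3,4,5,6,7}→6
  placing 0:i first → 8 extensions
  placing 1:m first → 12 extensions
total linear extensions = 20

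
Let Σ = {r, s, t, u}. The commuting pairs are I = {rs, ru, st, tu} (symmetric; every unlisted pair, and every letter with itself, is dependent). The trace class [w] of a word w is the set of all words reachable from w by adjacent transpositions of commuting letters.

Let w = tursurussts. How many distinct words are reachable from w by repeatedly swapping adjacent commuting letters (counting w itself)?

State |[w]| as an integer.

#0=t has no predecessor
#1=u has no predecessor
#2=r depends on [0:t]
#3=s depends on [1:u]
#4=u depends on [3:s]
#5=r depends on [2:r]
#6=u depends on [4:u]
#7=s depends on [6:u]
#8=s depends on [7:s]
#9=t depends on [5:r]
#10=s depends on [8:s]
sources: [0:t, 1:u]
N(rest) = Σ N(rest − s) over sources s of rest; N(one piece) = 1:
  size 1 → [9]=1  [10]=1
  size 2 → [5,9]=1  [8,10]=1  [9,10]=2
  size 3 → [2,5,9]=1  [5,9,10]=3  [7,8,10]=1  [8,9,10]=3
  size 4 → [0,2,5,9]=1  [2,5,9,10]=4  [5,8,9,10]=6  [6,7,8,10]=1  [7,8,9,10]=4
  size 5 → [0,2,5,9,10]=5  [2,5,8,9,10]=10  [4,6,7,8,10]=1  [5,7,8,9,10]=10  [6,7,8,9,10]=5
  size 6 → [0,2,5,8,9,10]=15  [2,5,7,8,9,10]=20  [3,4,6,7,8,10]=1  [4,6,7,8,9,10]=6  [5,6,7,8,9,10]=15
  size 7 → [0,2,5,7,8,9,10]=35  [1,3,4,6,7,8,10]=1  [2,5,6,7,8,9,10]=35  [3,4,6,7,8,9,10]=7  [4,5,6,7,8,9,10]=21
  size 8 → [0,2,5,6,7,8,9,10]=70  [1,3,4,6,7,8,9,10]=8  [2,4,5,6,7,8,9,10]=56  [3,4,5,6,7,8,9,10]=28
  size 9 → [0,2,4,5,6,7,8,9,10]=126  [1,3,4,5,6,7,8,9,10]=36  [2,3,4,5,6,7,8,9,10]=84
  first=0(t) contributes 120
  first=1(u) contributes 210
|[w]| = 330

330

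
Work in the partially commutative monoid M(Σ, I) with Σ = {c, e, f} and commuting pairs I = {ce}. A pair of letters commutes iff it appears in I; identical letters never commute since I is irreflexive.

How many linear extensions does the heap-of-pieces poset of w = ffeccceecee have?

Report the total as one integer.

126

#0=f has no predecessor
#1=f depends on [0:f]
#2=e depends on [1:f]
#3=c depends on [1:f]
#4=c depends on [3:c]
#5=c depends on [4:c]
#6=e depends on [2:e]
#7=e depends on [6:e]
#8=c depends on [5:c]
#9=e depends on [7:e]
#10=e depends on [9:e]
sources: [0:f]
N(rest) = Σ N(rest − s) over sources s of rest; N(one piece) = 1:
  size 1 → [8]=1  [10]=1
  size 2 → [5,8]=1  [8,10]=2  [9,10]=1
  size 3 → [4,5,8]=1  [5,8,10]=3  [7,9,10]=1  [8,9,10]=3
  size 4 → [3,4,5,8]=1  [4,5,8,10]=4  [5,8,9,10]=6  [6,7,9,10]=1  [7,8,9,10]=4
  size 5 → [2,6,7,9,10]=1  [3,4,5,8,10]=5  [4,5,8,9,10]=10  [5,7,8,9,10]=10  [6,7,8,9,10]=5
  size 6 → [2,6,7,8,9,10]=6  [3,4,5,8,9,10]=15  [4,5,7,8,9,10]=20  [5,6,7,8,9,10]=15
  size 7 → [2,5,6,7,8,9,10]=21  [3,4,5,7,8,9,10]=35  [4,5,6,7,8,9,10]=35
  size 8 → [2,4,5,6,7,8,9,10]=56  [3,4,5,6,7,8,9,10]=70
  size 9 → [2,3,4,5,6,7,8,9,10]=126
  first=0(f) contributes 126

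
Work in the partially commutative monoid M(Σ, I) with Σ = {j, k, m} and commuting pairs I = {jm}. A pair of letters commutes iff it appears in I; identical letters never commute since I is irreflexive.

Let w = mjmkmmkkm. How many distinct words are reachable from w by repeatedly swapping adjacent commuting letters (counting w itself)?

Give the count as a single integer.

piece 0:m — minimal
piece 1:j — minimal
piece 2:m rests on {0:m}
piece 3:k rests on {1:j, 2:m}
piece 4:m rests on {3:k}
piece 5:m rests on {4:m}
piece 6:k rests on {5:m}
piece 7:k rests on {6:k}
piece 8:m rests on {7:k}
minimal pieces: {0:m, 1:j}
ways to finish when only these pieces remain (= sum over removing one remaining piece with nothing left below it):
  1 left: {8}→1
  2 left: {7,8}→1
  3 left: {6,7,8}→1
  4 left: {5,6,7,8}→1
  5 left: {4,5,6,7,8}→1
  6 left: {3,4,5,6,7,8}→1
  7 left: {1,3,4,5,6,7,8}→1  {2,3,4,5,6,7,8}→1
  placing 0:m first → 2 extensions
  placing 1:j first → 1 extensions
total linear extensions = 3

3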